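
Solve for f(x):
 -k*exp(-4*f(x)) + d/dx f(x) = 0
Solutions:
 f(x) = log(-I*(C1 + 4*k*x)^(1/4))
 f(x) = log(I*(C1 + 4*k*x)^(1/4))
 f(x) = log(-(C1 + 4*k*x)^(1/4))
 f(x) = log(C1 + 4*k*x)/4


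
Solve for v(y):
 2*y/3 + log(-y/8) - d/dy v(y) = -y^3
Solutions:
 v(y) = C1 + y^4/4 + y^2/3 + y*log(-y) + y*(-3*log(2) - 1)


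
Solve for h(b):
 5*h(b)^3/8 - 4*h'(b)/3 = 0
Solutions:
 h(b) = -4*sqrt(-1/(C1 + 15*b))
 h(b) = 4*sqrt(-1/(C1 + 15*b))


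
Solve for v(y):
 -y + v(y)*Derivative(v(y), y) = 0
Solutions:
 v(y) = -sqrt(C1 + y^2)
 v(y) = sqrt(C1 + y^2)


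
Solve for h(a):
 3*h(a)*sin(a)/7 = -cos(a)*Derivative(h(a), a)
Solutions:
 h(a) = C1*cos(a)^(3/7)


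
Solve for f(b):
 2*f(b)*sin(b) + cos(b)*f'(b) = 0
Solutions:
 f(b) = C1*cos(b)^2


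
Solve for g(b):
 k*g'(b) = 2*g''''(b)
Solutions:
 g(b) = C1 + C2*exp(2^(2/3)*b*k^(1/3)/2) + C3*exp(2^(2/3)*b*k^(1/3)*(-1 + sqrt(3)*I)/4) + C4*exp(-2^(2/3)*b*k^(1/3)*(1 + sqrt(3)*I)/4)


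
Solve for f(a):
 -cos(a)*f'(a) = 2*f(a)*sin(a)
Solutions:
 f(a) = C1*cos(a)^2


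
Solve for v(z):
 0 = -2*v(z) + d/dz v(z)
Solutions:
 v(z) = C1*exp(2*z)


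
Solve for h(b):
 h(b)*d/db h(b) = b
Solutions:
 h(b) = -sqrt(C1 + b^2)
 h(b) = sqrt(C1 + b^2)


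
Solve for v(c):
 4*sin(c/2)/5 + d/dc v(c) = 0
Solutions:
 v(c) = C1 + 8*cos(c/2)/5


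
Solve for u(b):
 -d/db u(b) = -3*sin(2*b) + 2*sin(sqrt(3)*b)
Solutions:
 u(b) = C1 - 3*cos(2*b)/2 + 2*sqrt(3)*cos(sqrt(3)*b)/3


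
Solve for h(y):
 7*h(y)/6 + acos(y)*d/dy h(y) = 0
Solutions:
 h(y) = C1*exp(-7*Integral(1/acos(y), y)/6)


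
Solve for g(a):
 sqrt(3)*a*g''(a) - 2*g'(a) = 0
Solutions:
 g(a) = C1 + C2*a^(1 + 2*sqrt(3)/3)


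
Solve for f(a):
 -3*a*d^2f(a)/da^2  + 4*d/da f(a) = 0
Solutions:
 f(a) = C1 + C2*a^(7/3)


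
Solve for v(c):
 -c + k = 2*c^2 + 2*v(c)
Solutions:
 v(c) = -c^2 - c/2 + k/2


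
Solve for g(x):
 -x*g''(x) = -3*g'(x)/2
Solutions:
 g(x) = C1 + C2*x^(5/2)


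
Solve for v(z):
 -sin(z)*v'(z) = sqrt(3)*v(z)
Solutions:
 v(z) = C1*(cos(z) + 1)^(sqrt(3)/2)/(cos(z) - 1)^(sqrt(3)/2)


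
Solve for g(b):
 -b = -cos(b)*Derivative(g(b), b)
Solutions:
 g(b) = C1 + Integral(b/cos(b), b)


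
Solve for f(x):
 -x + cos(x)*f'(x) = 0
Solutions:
 f(x) = C1 + Integral(x/cos(x), x)


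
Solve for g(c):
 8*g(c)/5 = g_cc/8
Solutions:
 g(c) = C1*exp(-8*sqrt(5)*c/5) + C2*exp(8*sqrt(5)*c/5)


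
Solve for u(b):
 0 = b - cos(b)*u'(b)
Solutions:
 u(b) = C1 + Integral(b/cos(b), b)


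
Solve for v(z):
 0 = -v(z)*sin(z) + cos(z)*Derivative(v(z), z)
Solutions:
 v(z) = C1/cos(z)


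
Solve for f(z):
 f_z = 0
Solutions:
 f(z) = C1


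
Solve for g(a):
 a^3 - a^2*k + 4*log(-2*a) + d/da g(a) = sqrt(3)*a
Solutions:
 g(a) = C1 - a^4/4 + a^3*k/3 + sqrt(3)*a^2/2 - 4*a*log(-a) + 4*a*(1 - log(2))


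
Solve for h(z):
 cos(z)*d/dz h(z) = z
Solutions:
 h(z) = C1 + Integral(z/cos(z), z)


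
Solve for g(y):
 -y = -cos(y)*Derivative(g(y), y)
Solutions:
 g(y) = C1 + Integral(y/cos(y), y)


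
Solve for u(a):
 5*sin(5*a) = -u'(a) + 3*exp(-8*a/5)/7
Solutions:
 u(a) = C1 + cos(5*a) - 15*exp(-8*a/5)/56


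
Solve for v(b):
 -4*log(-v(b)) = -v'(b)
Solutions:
 -li(-v(b)) = C1 + 4*b


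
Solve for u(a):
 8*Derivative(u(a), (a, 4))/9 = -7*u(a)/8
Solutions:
 u(a) = (C1*sin(sqrt(3)*7^(1/4)*a/4) + C2*cos(sqrt(3)*7^(1/4)*a/4))*exp(-sqrt(3)*7^(1/4)*a/4) + (C3*sin(sqrt(3)*7^(1/4)*a/4) + C4*cos(sqrt(3)*7^(1/4)*a/4))*exp(sqrt(3)*7^(1/4)*a/4)


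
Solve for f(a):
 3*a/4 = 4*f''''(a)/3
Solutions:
 f(a) = C1 + C2*a + C3*a^2 + C4*a^3 + 3*a^5/640


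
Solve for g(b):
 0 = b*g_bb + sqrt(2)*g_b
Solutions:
 g(b) = C1 + C2*b^(1 - sqrt(2))


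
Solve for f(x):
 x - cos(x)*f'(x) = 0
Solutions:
 f(x) = C1 + Integral(x/cos(x), x)


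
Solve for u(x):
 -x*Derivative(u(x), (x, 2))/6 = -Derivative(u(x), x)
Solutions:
 u(x) = C1 + C2*x^7


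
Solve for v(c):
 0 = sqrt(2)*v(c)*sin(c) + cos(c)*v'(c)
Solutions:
 v(c) = C1*cos(c)^(sqrt(2))


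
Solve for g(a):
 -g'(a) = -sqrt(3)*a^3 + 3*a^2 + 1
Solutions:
 g(a) = C1 + sqrt(3)*a^4/4 - a^3 - a


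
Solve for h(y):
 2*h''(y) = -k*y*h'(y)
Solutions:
 h(y) = Piecewise((-sqrt(pi)*C1*erf(sqrt(k)*y/2)/sqrt(k) - C2, (k > 0) | (k < 0)), (-C1*y - C2, True))


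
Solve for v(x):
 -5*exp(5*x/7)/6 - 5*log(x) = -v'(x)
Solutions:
 v(x) = C1 + 5*x*log(x) - 5*x + 7*exp(5*x/7)/6


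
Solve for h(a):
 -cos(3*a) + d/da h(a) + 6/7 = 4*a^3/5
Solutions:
 h(a) = C1 + a^4/5 - 6*a/7 + sin(3*a)/3


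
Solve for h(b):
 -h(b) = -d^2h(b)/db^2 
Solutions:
 h(b) = C1*exp(-b) + C2*exp(b)


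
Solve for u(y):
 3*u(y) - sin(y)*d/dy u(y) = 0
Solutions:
 u(y) = C1*(cos(y) - 1)^(3/2)/(cos(y) + 1)^(3/2)


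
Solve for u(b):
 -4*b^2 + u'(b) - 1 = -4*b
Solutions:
 u(b) = C1 + 4*b^3/3 - 2*b^2 + b


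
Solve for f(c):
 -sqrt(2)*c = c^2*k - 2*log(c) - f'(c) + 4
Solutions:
 f(c) = C1 + c^3*k/3 + sqrt(2)*c^2/2 - 2*c*log(c) + 6*c


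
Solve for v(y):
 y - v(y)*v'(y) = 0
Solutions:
 v(y) = -sqrt(C1 + y^2)
 v(y) = sqrt(C1 + y^2)


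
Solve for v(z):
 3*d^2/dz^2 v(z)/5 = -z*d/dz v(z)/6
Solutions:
 v(z) = C1 + C2*erf(sqrt(5)*z/6)


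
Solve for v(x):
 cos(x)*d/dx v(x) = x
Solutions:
 v(x) = C1 + Integral(x/cos(x), x)


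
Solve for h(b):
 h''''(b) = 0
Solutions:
 h(b) = C1 + C2*b + C3*b^2 + C4*b^3


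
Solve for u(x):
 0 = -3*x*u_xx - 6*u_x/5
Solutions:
 u(x) = C1 + C2*x^(3/5)


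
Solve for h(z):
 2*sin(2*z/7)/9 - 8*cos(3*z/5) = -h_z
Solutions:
 h(z) = C1 + 40*sin(3*z/5)/3 + 7*cos(2*z/7)/9


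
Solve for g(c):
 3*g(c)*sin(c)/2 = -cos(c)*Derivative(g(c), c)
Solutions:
 g(c) = C1*cos(c)^(3/2)


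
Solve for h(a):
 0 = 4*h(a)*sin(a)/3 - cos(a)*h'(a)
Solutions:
 h(a) = C1/cos(a)^(4/3)


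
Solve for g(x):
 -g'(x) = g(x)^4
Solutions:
 g(x) = (-3^(2/3) - 3*3^(1/6)*I)*(1/(C1 + x))^(1/3)/6
 g(x) = (-3^(2/3) + 3*3^(1/6)*I)*(1/(C1 + x))^(1/3)/6
 g(x) = (1/(C1 + 3*x))^(1/3)


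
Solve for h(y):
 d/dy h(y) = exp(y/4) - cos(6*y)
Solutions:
 h(y) = C1 + 4*exp(y/4) - sin(6*y)/6


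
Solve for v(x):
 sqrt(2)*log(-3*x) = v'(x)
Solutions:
 v(x) = C1 + sqrt(2)*x*log(-x) + sqrt(2)*x*(-1 + log(3))


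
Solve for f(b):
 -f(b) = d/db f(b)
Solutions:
 f(b) = C1*exp(-b)


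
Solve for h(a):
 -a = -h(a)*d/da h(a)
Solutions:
 h(a) = -sqrt(C1 + a^2)
 h(a) = sqrt(C1 + a^2)


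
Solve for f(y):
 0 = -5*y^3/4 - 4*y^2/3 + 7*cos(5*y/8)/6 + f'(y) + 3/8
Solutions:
 f(y) = C1 + 5*y^4/16 + 4*y^3/9 - 3*y/8 - 28*sin(5*y/8)/15


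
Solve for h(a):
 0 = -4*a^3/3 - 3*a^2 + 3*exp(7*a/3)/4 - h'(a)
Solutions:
 h(a) = C1 - a^4/3 - a^3 + 9*exp(7*a/3)/28


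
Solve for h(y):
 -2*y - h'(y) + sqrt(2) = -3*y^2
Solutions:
 h(y) = C1 + y^3 - y^2 + sqrt(2)*y


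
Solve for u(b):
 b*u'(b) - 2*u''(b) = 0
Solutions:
 u(b) = C1 + C2*erfi(b/2)


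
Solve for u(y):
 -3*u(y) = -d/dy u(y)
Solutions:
 u(y) = C1*exp(3*y)


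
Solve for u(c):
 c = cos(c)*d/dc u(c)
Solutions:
 u(c) = C1 + Integral(c/cos(c), c)


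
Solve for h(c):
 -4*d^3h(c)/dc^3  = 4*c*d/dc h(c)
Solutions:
 h(c) = C1 + Integral(C2*airyai(-c) + C3*airybi(-c), c)


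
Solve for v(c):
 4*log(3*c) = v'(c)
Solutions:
 v(c) = C1 + 4*c*log(c) - 4*c + c*log(81)


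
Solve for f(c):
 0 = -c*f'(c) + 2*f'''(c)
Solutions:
 f(c) = C1 + Integral(C2*airyai(2^(2/3)*c/2) + C3*airybi(2^(2/3)*c/2), c)


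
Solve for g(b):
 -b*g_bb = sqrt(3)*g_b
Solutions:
 g(b) = C1 + C2*b^(1 - sqrt(3))


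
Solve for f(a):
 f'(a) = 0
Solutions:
 f(a) = C1


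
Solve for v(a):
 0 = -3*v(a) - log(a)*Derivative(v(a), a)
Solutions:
 v(a) = C1*exp(-3*li(a))


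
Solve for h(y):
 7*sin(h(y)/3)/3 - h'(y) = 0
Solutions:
 -7*y/3 + 3*log(cos(h(y)/3) - 1)/2 - 3*log(cos(h(y)/3) + 1)/2 = C1


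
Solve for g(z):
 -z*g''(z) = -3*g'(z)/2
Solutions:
 g(z) = C1 + C2*z^(5/2)


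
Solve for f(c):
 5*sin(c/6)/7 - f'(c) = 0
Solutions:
 f(c) = C1 - 30*cos(c/6)/7


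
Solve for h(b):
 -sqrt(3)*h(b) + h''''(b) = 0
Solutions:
 h(b) = C1*exp(-3^(1/8)*b) + C2*exp(3^(1/8)*b) + C3*sin(3^(1/8)*b) + C4*cos(3^(1/8)*b)


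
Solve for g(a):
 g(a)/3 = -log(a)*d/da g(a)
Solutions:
 g(a) = C1*exp(-li(a)/3)


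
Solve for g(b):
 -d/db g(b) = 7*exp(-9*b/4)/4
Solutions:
 g(b) = C1 + 7*exp(-9*b/4)/9


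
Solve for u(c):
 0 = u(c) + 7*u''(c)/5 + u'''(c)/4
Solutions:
 u(c) = C1*exp(c*(-56 + 392*2^(2/3)/(15*sqrt(379905) + 14351)^(1/3) + 2^(1/3)*(15*sqrt(379905) + 14351)^(1/3))/30)*sin(2^(1/3)*sqrt(3)*c*(-(15*sqrt(379905) + 14351)^(1/3) + 392*2^(1/3)/(15*sqrt(379905) + 14351)^(1/3))/30) + C2*exp(c*(-56 + 392*2^(2/3)/(15*sqrt(379905) + 14351)^(1/3) + 2^(1/3)*(15*sqrt(379905) + 14351)^(1/3))/30)*cos(2^(1/3)*sqrt(3)*c*(-(15*sqrt(379905) + 14351)^(1/3) + 392*2^(1/3)/(15*sqrt(379905) + 14351)^(1/3))/30) + C3*exp(-c*(392*2^(2/3)/(15*sqrt(379905) + 14351)^(1/3) + 28 + 2^(1/3)*(15*sqrt(379905) + 14351)^(1/3))/15)


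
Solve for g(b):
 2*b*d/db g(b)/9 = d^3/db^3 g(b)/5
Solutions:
 g(b) = C1 + Integral(C2*airyai(30^(1/3)*b/3) + C3*airybi(30^(1/3)*b/3), b)


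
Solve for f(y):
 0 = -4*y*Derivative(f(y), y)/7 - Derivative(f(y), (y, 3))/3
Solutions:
 f(y) = C1 + Integral(C2*airyai(-12^(1/3)*7^(2/3)*y/7) + C3*airybi(-12^(1/3)*7^(2/3)*y/7), y)


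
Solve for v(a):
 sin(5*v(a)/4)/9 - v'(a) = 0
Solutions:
 -a/9 + 2*log(cos(5*v(a)/4) - 1)/5 - 2*log(cos(5*v(a)/4) + 1)/5 = C1


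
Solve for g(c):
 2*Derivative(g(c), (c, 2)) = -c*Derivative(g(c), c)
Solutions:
 g(c) = C1 + C2*erf(c/2)


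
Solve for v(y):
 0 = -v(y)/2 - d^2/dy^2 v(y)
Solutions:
 v(y) = C1*sin(sqrt(2)*y/2) + C2*cos(sqrt(2)*y/2)


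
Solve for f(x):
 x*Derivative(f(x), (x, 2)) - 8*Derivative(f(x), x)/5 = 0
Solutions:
 f(x) = C1 + C2*x^(13/5)


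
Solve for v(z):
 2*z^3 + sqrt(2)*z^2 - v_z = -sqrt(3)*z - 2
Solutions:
 v(z) = C1 + z^4/2 + sqrt(2)*z^3/3 + sqrt(3)*z^2/2 + 2*z


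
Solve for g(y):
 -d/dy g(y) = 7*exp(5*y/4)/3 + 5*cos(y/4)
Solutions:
 g(y) = C1 - 28*exp(5*y/4)/15 - 20*sin(y/4)


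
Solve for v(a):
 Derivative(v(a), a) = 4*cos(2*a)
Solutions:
 v(a) = C1 + 2*sin(2*a)


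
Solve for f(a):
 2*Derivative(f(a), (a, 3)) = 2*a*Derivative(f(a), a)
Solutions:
 f(a) = C1 + Integral(C2*airyai(a) + C3*airybi(a), a)


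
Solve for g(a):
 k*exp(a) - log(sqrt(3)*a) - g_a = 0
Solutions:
 g(a) = C1 - a*log(a) + a*(1 - log(3)/2) + k*exp(a)


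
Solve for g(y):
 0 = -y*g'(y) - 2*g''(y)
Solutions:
 g(y) = C1 + C2*erf(y/2)


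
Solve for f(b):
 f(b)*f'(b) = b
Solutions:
 f(b) = -sqrt(C1 + b^2)
 f(b) = sqrt(C1 + b^2)


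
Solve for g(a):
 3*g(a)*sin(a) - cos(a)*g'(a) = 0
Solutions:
 g(a) = C1/cos(a)^3


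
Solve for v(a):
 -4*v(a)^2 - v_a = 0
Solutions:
 v(a) = 1/(C1 + 4*a)


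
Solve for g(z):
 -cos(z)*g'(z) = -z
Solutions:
 g(z) = C1 + Integral(z/cos(z), z)


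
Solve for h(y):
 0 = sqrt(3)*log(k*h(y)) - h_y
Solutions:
 li(k*h(y))/k = C1 + sqrt(3)*y


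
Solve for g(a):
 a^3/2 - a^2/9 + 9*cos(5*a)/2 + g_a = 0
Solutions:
 g(a) = C1 - a^4/8 + a^3/27 - 9*sin(5*a)/10


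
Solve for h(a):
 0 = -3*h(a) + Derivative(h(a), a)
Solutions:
 h(a) = C1*exp(3*a)


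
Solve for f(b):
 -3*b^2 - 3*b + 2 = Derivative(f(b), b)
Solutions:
 f(b) = C1 - b^3 - 3*b^2/2 + 2*b


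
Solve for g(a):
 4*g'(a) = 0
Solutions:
 g(a) = C1


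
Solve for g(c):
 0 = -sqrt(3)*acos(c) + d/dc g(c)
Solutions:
 g(c) = C1 + sqrt(3)*(c*acos(c) - sqrt(1 - c^2))


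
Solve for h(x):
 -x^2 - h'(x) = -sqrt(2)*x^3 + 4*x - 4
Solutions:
 h(x) = C1 + sqrt(2)*x^4/4 - x^3/3 - 2*x^2 + 4*x


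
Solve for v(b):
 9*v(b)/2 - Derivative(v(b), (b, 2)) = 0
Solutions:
 v(b) = C1*exp(-3*sqrt(2)*b/2) + C2*exp(3*sqrt(2)*b/2)


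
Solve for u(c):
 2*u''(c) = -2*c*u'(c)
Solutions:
 u(c) = C1 + C2*erf(sqrt(2)*c/2)


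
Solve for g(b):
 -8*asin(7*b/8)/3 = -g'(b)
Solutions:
 g(b) = C1 + 8*b*asin(7*b/8)/3 + 8*sqrt(64 - 49*b^2)/21


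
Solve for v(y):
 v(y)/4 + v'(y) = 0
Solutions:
 v(y) = C1*exp(-y/4)


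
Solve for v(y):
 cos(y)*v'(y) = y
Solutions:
 v(y) = C1 + Integral(y/cos(y), y)


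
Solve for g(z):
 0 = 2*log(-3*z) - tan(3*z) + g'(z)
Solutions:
 g(z) = C1 - 2*z*log(-z) - 2*z*log(3) + 2*z - log(cos(3*z))/3


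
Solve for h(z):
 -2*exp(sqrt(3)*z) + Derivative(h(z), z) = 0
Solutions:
 h(z) = C1 + 2*sqrt(3)*exp(sqrt(3)*z)/3


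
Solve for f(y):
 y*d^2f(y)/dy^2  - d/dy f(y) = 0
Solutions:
 f(y) = C1 + C2*y^2


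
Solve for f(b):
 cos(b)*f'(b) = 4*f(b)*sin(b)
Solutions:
 f(b) = C1/cos(b)^4


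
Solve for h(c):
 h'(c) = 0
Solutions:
 h(c) = C1


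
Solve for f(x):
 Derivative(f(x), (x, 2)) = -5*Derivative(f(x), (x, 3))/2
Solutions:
 f(x) = C1 + C2*x + C3*exp(-2*x/5)


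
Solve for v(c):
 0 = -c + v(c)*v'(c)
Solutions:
 v(c) = -sqrt(C1 + c^2)
 v(c) = sqrt(C1 + c^2)


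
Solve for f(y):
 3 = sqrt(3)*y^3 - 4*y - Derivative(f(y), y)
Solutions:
 f(y) = C1 + sqrt(3)*y^4/4 - 2*y^2 - 3*y


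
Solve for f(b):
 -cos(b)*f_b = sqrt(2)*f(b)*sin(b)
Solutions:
 f(b) = C1*cos(b)^(sqrt(2))


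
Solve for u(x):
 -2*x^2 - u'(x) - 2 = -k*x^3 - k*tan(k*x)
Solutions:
 u(x) = C1 + k*x^4/4 + k*Piecewise((-log(cos(k*x))/k, Ne(k, 0)), (0, True)) - 2*x^3/3 - 2*x


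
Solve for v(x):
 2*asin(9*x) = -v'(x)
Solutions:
 v(x) = C1 - 2*x*asin(9*x) - 2*sqrt(1 - 81*x^2)/9


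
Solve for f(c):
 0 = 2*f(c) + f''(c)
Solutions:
 f(c) = C1*sin(sqrt(2)*c) + C2*cos(sqrt(2)*c)


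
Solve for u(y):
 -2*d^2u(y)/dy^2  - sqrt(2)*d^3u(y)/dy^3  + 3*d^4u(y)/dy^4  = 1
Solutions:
 u(y) = C1 + C2*y + C3*exp(y*(sqrt(2) + sqrt(26))/6) + C4*exp(y*(-sqrt(26) + sqrt(2))/6) - y^2/4


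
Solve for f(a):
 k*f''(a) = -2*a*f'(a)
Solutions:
 f(a) = C1 + C2*sqrt(k)*erf(a*sqrt(1/k))


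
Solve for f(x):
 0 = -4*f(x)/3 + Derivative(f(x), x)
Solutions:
 f(x) = C1*exp(4*x/3)


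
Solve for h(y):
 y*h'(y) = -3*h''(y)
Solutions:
 h(y) = C1 + C2*erf(sqrt(6)*y/6)


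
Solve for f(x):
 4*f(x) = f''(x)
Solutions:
 f(x) = C1*exp(-2*x) + C2*exp(2*x)


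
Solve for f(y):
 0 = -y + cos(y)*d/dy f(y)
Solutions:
 f(y) = C1 + Integral(y/cos(y), y)


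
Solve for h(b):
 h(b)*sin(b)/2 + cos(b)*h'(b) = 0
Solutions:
 h(b) = C1*sqrt(cos(b))


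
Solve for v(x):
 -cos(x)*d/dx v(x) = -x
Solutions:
 v(x) = C1 + Integral(x/cos(x), x)


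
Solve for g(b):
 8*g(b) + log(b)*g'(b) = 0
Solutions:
 g(b) = C1*exp(-8*li(b))


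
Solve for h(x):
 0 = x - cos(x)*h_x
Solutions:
 h(x) = C1 + Integral(x/cos(x), x)


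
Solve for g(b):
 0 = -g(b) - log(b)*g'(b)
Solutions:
 g(b) = C1*exp(-li(b))


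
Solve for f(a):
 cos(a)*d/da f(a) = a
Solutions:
 f(a) = C1 + Integral(a/cos(a), a)


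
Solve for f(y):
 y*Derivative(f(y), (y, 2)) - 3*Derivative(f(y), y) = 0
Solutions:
 f(y) = C1 + C2*y^4


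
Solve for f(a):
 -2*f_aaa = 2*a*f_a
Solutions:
 f(a) = C1 + Integral(C2*airyai(-a) + C3*airybi(-a), a)


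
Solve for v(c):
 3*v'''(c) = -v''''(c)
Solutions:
 v(c) = C1 + C2*c + C3*c^2 + C4*exp(-3*c)


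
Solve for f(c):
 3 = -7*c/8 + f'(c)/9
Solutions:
 f(c) = C1 + 63*c^2/16 + 27*c


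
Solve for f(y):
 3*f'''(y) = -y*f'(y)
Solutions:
 f(y) = C1 + Integral(C2*airyai(-3^(2/3)*y/3) + C3*airybi(-3^(2/3)*y/3), y)


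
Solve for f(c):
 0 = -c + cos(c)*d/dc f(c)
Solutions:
 f(c) = C1 + Integral(c/cos(c), c)


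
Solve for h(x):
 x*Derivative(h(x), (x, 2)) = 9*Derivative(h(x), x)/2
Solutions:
 h(x) = C1 + C2*x^(11/2)


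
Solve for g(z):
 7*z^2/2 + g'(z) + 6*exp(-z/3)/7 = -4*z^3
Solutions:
 g(z) = C1 - z^4 - 7*z^3/6 + 18*exp(-z/3)/7


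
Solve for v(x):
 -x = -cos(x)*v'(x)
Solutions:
 v(x) = C1 + Integral(x/cos(x), x)


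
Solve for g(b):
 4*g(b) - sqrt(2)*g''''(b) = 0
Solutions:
 g(b) = C1*exp(-2^(3/8)*b) + C2*exp(2^(3/8)*b) + C3*sin(2^(3/8)*b) + C4*cos(2^(3/8)*b)


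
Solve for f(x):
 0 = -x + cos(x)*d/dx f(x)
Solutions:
 f(x) = C1 + Integral(x/cos(x), x)


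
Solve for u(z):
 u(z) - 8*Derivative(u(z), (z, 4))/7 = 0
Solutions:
 u(z) = C1*exp(-14^(1/4)*z/2) + C2*exp(14^(1/4)*z/2) + C3*sin(14^(1/4)*z/2) + C4*cos(14^(1/4)*z/2)


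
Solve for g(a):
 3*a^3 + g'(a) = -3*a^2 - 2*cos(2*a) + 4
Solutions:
 g(a) = C1 - 3*a^4/4 - a^3 + 4*a - sin(2*a)


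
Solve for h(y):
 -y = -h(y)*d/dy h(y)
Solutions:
 h(y) = -sqrt(C1 + y^2)
 h(y) = sqrt(C1 + y^2)


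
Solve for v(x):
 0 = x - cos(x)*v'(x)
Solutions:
 v(x) = C1 + Integral(x/cos(x), x)


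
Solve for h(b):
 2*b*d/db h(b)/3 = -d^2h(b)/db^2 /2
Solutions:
 h(b) = C1 + C2*erf(sqrt(6)*b/3)


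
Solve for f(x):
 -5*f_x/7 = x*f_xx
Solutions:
 f(x) = C1 + C2*x^(2/7)


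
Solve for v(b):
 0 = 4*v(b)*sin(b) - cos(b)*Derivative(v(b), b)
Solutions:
 v(b) = C1/cos(b)^4


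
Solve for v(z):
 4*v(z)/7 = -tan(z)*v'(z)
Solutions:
 v(z) = C1/sin(z)^(4/7)


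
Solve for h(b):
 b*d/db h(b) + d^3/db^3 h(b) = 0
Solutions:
 h(b) = C1 + Integral(C2*airyai(-b) + C3*airybi(-b), b)


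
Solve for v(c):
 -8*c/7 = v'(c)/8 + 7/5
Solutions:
 v(c) = C1 - 32*c^2/7 - 56*c/5


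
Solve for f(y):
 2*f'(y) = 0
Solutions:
 f(y) = C1


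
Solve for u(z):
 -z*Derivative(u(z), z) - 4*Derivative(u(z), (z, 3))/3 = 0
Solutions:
 u(z) = C1 + Integral(C2*airyai(-6^(1/3)*z/2) + C3*airybi(-6^(1/3)*z/2), z)


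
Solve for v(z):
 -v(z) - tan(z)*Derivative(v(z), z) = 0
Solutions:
 v(z) = C1/sin(z)


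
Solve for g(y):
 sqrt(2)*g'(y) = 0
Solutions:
 g(y) = C1


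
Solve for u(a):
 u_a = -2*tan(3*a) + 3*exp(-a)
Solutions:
 u(a) = C1 - log(tan(3*a)^2 + 1)/3 - 3*exp(-a)


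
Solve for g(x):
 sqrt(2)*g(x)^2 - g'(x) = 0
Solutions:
 g(x) = -1/(C1 + sqrt(2)*x)


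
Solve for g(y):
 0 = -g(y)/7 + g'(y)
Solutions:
 g(y) = C1*exp(y/7)


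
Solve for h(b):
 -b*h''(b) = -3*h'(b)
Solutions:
 h(b) = C1 + C2*b^4


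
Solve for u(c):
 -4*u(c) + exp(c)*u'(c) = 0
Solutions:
 u(c) = C1*exp(-4*exp(-c))


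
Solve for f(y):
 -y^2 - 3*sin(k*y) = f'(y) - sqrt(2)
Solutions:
 f(y) = C1 - y^3/3 + sqrt(2)*y + 3*cos(k*y)/k


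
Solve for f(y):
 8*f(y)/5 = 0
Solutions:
 f(y) = 0


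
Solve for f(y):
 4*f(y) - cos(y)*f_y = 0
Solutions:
 f(y) = C1*(sin(y)^2 + 2*sin(y) + 1)/(sin(y)^2 - 2*sin(y) + 1)


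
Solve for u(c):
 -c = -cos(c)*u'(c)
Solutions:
 u(c) = C1 + Integral(c/cos(c), c)


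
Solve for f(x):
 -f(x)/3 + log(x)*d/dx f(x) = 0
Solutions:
 f(x) = C1*exp(li(x)/3)


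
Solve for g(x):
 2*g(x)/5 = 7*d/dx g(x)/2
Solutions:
 g(x) = C1*exp(4*x/35)


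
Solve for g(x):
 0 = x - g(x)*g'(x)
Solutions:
 g(x) = -sqrt(C1 + x^2)
 g(x) = sqrt(C1 + x^2)


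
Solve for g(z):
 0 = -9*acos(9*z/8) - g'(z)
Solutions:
 g(z) = C1 - 9*z*acos(9*z/8) + sqrt(64 - 81*z^2)


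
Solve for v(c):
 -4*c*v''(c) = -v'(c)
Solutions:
 v(c) = C1 + C2*c^(5/4)


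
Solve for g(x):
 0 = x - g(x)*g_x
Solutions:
 g(x) = -sqrt(C1 + x^2)
 g(x) = sqrt(C1 + x^2)


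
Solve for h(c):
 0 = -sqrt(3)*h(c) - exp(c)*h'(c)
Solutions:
 h(c) = C1*exp(sqrt(3)*exp(-c))


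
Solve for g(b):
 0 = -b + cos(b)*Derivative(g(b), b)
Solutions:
 g(b) = C1 + Integral(b/cos(b), b)


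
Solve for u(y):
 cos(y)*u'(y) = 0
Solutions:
 u(y) = C1


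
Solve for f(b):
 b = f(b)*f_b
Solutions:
 f(b) = -sqrt(C1 + b^2)
 f(b) = sqrt(C1 + b^2)


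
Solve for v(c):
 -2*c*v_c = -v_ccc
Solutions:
 v(c) = C1 + Integral(C2*airyai(2^(1/3)*c) + C3*airybi(2^(1/3)*c), c)


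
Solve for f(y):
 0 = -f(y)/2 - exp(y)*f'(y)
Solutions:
 f(y) = C1*exp(exp(-y)/2)


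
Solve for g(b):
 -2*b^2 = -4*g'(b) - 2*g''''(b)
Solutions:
 g(b) = C1 + C4*exp(-2^(1/3)*b) + b^3/6 + (C2*sin(2^(1/3)*sqrt(3)*b/2) + C3*cos(2^(1/3)*sqrt(3)*b/2))*exp(2^(1/3)*b/2)


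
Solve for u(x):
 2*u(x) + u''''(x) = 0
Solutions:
 u(x) = (C1*sin(2^(3/4)*x/2) + C2*cos(2^(3/4)*x/2))*exp(-2^(3/4)*x/2) + (C3*sin(2^(3/4)*x/2) + C4*cos(2^(3/4)*x/2))*exp(2^(3/4)*x/2)


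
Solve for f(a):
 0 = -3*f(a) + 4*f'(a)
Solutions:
 f(a) = C1*exp(3*a/4)


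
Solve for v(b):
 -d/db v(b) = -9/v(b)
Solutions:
 v(b) = -sqrt(C1 + 18*b)
 v(b) = sqrt(C1 + 18*b)


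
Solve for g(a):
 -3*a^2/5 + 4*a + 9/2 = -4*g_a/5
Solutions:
 g(a) = C1 + a^3/4 - 5*a^2/2 - 45*a/8


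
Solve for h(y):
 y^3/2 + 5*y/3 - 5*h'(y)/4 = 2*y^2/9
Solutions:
 h(y) = C1 + y^4/10 - 8*y^3/135 + 2*y^2/3


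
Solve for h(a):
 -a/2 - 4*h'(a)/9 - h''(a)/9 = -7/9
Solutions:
 h(a) = C1 + C2*exp(-4*a) - 9*a^2/16 + 65*a/32


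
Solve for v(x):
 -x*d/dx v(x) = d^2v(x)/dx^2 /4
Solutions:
 v(x) = C1 + C2*erf(sqrt(2)*x)


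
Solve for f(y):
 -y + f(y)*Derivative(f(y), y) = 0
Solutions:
 f(y) = -sqrt(C1 + y^2)
 f(y) = sqrt(C1 + y^2)


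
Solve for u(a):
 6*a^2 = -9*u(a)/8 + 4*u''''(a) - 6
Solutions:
 u(a) = C1*exp(-2^(3/4)*sqrt(3)*a/4) + C2*exp(2^(3/4)*sqrt(3)*a/4) + C3*sin(2^(3/4)*sqrt(3)*a/4) + C4*cos(2^(3/4)*sqrt(3)*a/4) - 16*a^2/3 - 16/3


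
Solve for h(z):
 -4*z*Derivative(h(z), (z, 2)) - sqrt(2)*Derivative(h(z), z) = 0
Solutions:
 h(z) = C1 + C2*z^(1 - sqrt(2)/4)


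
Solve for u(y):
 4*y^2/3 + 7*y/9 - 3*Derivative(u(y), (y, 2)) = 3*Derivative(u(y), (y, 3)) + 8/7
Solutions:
 u(y) = C1 + C2*y + C3*exp(-y) + y^4/27 - 17*y^3/162 + 47*y^2/378


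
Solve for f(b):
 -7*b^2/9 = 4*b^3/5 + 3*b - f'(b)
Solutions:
 f(b) = C1 + b^4/5 + 7*b^3/27 + 3*b^2/2


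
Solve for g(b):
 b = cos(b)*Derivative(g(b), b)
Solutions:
 g(b) = C1 + Integral(b/cos(b), b)


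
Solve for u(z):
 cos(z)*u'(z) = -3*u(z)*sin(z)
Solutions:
 u(z) = C1*cos(z)^3


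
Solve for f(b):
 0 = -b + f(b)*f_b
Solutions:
 f(b) = -sqrt(C1 + b^2)
 f(b) = sqrt(C1 + b^2)


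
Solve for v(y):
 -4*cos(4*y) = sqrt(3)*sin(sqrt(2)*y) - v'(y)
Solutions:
 v(y) = C1 + sin(4*y) - sqrt(6)*cos(sqrt(2)*y)/2


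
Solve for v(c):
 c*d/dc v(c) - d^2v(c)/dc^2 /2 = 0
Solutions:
 v(c) = C1 + C2*erfi(c)


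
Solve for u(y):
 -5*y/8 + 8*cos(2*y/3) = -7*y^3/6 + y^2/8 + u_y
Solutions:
 u(y) = C1 + 7*y^4/24 - y^3/24 - 5*y^2/16 + 12*sin(2*y/3)


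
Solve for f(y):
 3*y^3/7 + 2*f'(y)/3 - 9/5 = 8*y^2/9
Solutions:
 f(y) = C1 - 9*y^4/56 + 4*y^3/9 + 27*y/10


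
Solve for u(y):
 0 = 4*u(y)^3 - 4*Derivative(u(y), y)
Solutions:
 u(y) = -sqrt(2)*sqrt(-1/(C1 + y))/2
 u(y) = sqrt(2)*sqrt(-1/(C1 + y))/2


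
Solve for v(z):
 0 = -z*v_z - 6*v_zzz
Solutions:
 v(z) = C1 + Integral(C2*airyai(-6^(2/3)*z/6) + C3*airybi(-6^(2/3)*z/6), z)


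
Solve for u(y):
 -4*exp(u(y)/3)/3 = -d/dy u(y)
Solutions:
 u(y) = 3*log(-1/(C1 + 4*y)) + 6*log(3)


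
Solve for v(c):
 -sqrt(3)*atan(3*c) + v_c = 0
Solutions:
 v(c) = C1 + sqrt(3)*(c*atan(3*c) - log(9*c^2 + 1)/6)


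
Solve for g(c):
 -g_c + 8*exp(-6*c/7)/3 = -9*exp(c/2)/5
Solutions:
 g(c) = C1 + 18*exp(c/2)/5 - 28*exp(-6*c/7)/9


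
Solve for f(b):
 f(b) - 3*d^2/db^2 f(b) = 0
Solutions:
 f(b) = C1*exp(-sqrt(3)*b/3) + C2*exp(sqrt(3)*b/3)


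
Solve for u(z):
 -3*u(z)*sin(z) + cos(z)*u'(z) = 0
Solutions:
 u(z) = C1/cos(z)^3


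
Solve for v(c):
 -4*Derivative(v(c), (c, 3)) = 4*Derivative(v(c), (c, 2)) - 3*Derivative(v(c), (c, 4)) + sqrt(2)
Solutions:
 v(c) = C1 + C2*c + C3*exp(-2*c/3) + C4*exp(2*c) - sqrt(2)*c^2/8


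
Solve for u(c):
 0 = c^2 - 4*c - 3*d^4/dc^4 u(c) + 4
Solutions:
 u(c) = C1 + C2*c + C3*c^2 + C4*c^3 + c^6/1080 - c^5/90 + c^4/18


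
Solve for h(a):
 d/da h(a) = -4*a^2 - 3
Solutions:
 h(a) = C1 - 4*a^3/3 - 3*a


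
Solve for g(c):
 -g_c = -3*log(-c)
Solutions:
 g(c) = C1 + 3*c*log(-c) - 3*c


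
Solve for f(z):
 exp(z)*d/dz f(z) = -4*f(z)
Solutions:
 f(z) = C1*exp(4*exp(-z))


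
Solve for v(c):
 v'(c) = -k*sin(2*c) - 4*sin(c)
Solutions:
 v(c) = C1 - k*sin(c)^2 + 4*cos(c)


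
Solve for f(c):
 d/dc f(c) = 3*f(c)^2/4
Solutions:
 f(c) = -4/(C1 + 3*c)


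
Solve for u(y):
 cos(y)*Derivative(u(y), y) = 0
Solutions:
 u(y) = C1


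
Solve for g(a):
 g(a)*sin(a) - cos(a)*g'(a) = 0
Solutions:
 g(a) = C1/cos(a)


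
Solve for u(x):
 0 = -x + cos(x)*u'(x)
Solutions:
 u(x) = C1 + Integral(x/cos(x), x)


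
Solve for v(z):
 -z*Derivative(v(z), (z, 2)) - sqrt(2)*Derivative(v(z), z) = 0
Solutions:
 v(z) = C1 + C2*z^(1 - sqrt(2))


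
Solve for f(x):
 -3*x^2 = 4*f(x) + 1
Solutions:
 f(x) = -3*x^2/4 - 1/4


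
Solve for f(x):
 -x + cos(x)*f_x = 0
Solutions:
 f(x) = C1 + Integral(x/cos(x), x)


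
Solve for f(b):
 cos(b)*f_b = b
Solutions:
 f(b) = C1 + Integral(b/cos(b), b)


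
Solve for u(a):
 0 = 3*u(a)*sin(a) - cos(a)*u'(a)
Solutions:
 u(a) = C1/cos(a)^3


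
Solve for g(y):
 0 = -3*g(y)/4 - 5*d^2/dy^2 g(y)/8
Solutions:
 g(y) = C1*sin(sqrt(30)*y/5) + C2*cos(sqrt(30)*y/5)


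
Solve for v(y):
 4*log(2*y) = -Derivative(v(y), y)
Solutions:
 v(y) = C1 - 4*y*log(y) - y*log(16) + 4*y


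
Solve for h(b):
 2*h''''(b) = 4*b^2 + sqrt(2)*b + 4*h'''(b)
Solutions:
 h(b) = C1 + C2*b + C3*b^2 + C4*exp(2*b) - b^5/60 + b^4*(-4 - sqrt(2))/96 + b^3*(-4 - sqrt(2))/48


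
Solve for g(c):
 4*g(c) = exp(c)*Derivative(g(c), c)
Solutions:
 g(c) = C1*exp(-4*exp(-c))


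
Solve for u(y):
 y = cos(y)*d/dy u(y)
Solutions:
 u(y) = C1 + Integral(y/cos(y), y)


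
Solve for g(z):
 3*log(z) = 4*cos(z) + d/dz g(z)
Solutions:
 g(z) = C1 + 3*z*log(z) - 3*z - 4*sin(z)


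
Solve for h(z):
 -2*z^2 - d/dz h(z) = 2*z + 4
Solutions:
 h(z) = C1 - 2*z^3/3 - z^2 - 4*z


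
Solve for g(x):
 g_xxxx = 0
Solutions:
 g(x) = C1 + C2*x + C3*x^2 + C4*x^3


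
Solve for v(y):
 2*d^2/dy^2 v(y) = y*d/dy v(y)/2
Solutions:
 v(y) = C1 + C2*erfi(sqrt(2)*y/4)


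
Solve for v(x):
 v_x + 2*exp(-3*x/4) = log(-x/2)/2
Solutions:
 v(x) = C1 + x*log(-x)/2 + x*(-1 - log(2))/2 + 8*exp(-3*x/4)/3


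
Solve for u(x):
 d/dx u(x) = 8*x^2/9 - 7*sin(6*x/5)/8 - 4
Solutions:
 u(x) = C1 + 8*x^3/27 - 4*x + 35*cos(6*x/5)/48


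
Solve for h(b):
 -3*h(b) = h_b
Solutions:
 h(b) = C1*exp(-3*b)


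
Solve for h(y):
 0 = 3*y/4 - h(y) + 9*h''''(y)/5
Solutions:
 h(y) = C1*exp(-sqrt(3)*5^(1/4)*y/3) + C2*exp(sqrt(3)*5^(1/4)*y/3) + C3*sin(sqrt(3)*5^(1/4)*y/3) + C4*cos(sqrt(3)*5^(1/4)*y/3) + 3*y/4


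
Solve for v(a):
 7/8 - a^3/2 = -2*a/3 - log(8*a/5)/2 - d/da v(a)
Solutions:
 v(a) = C1 + a^4/8 - a^2/3 - a*log(a)/2 - 3*a*log(2)/2 - 3*a/8 + a*log(5)/2


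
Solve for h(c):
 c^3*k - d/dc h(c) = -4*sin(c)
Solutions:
 h(c) = C1 + c^4*k/4 - 4*cos(c)


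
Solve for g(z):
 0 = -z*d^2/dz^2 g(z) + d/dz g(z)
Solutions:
 g(z) = C1 + C2*z^2


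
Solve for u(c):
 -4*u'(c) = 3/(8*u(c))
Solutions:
 u(c) = -sqrt(C1 - 3*c)/4
 u(c) = sqrt(C1 - 3*c)/4


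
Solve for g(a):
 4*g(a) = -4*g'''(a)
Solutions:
 g(a) = C3*exp(-a) + (C1*sin(sqrt(3)*a/2) + C2*cos(sqrt(3)*a/2))*exp(a/2)


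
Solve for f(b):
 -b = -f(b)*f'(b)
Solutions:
 f(b) = -sqrt(C1 + b^2)
 f(b) = sqrt(C1 + b^2)


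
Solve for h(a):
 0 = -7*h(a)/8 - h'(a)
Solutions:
 h(a) = C1*exp(-7*a/8)


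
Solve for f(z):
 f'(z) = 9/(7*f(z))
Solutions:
 f(z) = -sqrt(C1 + 126*z)/7
 f(z) = sqrt(C1 + 126*z)/7


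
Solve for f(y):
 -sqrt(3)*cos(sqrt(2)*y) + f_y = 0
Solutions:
 f(y) = C1 + sqrt(6)*sin(sqrt(2)*y)/2


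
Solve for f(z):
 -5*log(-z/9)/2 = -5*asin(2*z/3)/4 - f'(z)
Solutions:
 f(z) = C1 + 5*z*log(-z)/2 - 5*z*asin(2*z/3)/4 - 5*z*log(3) - 5*z/2 - 5*sqrt(9 - 4*z^2)/8


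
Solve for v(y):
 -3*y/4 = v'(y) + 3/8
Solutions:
 v(y) = C1 - 3*y^2/8 - 3*y/8


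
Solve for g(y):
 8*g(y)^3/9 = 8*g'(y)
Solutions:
 g(y) = -3*sqrt(2)*sqrt(-1/(C1 + y))/2
 g(y) = 3*sqrt(2)*sqrt(-1/(C1 + y))/2


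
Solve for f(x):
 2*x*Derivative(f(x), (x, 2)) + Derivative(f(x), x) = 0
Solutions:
 f(x) = C1 + C2*sqrt(x)


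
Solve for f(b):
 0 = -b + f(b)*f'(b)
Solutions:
 f(b) = -sqrt(C1 + b^2)
 f(b) = sqrt(C1 + b^2)


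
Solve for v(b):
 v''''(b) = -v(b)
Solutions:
 v(b) = (C1*sin(sqrt(2)*b/2) + C2*cos(sqrt(2)*b/2))*exp(-sqrt(2)*b/2) + (C3*sin(sqrt(2)*b/2) + C4*cos(sqrt(2)*b/2))*exp(sqrt(2)*b/2)


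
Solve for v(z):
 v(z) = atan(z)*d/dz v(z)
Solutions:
 v(z) = C1*exp(Integral(1/atan(z), z))


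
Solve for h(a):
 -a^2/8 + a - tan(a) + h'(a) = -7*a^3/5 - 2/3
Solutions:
 h(a) = C1 - 7*a^4/20 + a^3/24 - a^2/2 - 2*a/3 - log(cos(a))


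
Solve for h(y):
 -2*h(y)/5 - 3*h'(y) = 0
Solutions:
 h(y) = C1*exp(-2*y/15)


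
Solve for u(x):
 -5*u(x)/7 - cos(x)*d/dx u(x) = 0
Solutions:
 u(x) = C1*(sin(x) - 1)^(5/14)/(sin(x) + 1)^(5/14)


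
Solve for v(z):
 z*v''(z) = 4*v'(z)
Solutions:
 v(z) = C1 + C2*z^5


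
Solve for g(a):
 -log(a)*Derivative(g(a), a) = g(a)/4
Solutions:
 g(a) = C1*exp(-li(a)/4)


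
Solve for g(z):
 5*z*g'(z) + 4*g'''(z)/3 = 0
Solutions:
 g(z) = C1 + Integral(C2*airyai(-30^(1/3)*z/2) + C3*airybi(-30^(1/3)*z/2), z)


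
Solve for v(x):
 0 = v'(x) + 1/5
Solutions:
 v(x) = C1 - x/5


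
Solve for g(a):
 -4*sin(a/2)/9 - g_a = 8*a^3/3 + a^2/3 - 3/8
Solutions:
 g(a) = C1 - 2*a^4/3 - a^3/9 + 3*a/8 + 8*cos(a/2)/9


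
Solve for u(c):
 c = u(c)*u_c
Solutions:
 u(c) = -sqrt(C1 + c^2)
 u(c) = sqrt(C1 + c^2)


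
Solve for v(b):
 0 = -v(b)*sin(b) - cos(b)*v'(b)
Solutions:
 v(b) = C1*cos(b)


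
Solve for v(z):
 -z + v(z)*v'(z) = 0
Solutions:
 v(z) = -sqrt(C1 + z^2)
 v(z) = sqrt(C1 + z^2)


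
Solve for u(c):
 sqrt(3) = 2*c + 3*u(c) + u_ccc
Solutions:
 u(c) = C3*exp(-3^(1/3)*c) - 2*c/3 + (C1*sin(3^(5/6)*c/2) + C2*cos(3^(5/6)*c/2))*exp(3^(1/3)*c/2) + sqrt(3)/3


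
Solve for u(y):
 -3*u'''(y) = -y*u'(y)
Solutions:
 u(y) = C1 + Integral(C2*airyai(3^(2/3)*y/3) + C3*airybi(3^(2/3)*y/3), y)


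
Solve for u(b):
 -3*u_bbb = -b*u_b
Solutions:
 u(b) = C1 + Integral(C2*airyai(3^(2/3)*b/3) + C3*airybi(3^(2/3)*b/3), b)


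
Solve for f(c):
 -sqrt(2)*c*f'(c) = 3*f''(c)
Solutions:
 f(c) = C1 + C2*erf(2^(3/4)*sqrt(3)*c/6)


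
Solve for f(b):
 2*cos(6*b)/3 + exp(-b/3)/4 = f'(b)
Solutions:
 f(b) = C1 + sin(6*b)/9 - 3*exp(-b/3)/4


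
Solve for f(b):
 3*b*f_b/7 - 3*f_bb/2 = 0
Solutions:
 f(b) = C1 + C2*erfi(sqrt(7)*b/7)


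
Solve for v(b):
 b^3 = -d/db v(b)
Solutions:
 v(b) = C1 - b^4/4


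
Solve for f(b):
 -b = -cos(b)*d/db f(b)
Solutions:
 f(b) = C1 + Integral(b/cos(b), b)


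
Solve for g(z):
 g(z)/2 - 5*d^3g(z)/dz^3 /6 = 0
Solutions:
 g(z) = C3*exp(3^(1/3)*5^(2/3)*z/5) + (C1*sin(3^(5/6)*5^(2/3)*z/10) + C2*cos(3^(5/6)*5^(2/3)*z/10))*exp(-3^(1/3)*5^(2/3)*z/10)


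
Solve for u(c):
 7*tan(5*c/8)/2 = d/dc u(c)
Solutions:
 u(c) = C1 - 28*log(cos(5*c/8))/5


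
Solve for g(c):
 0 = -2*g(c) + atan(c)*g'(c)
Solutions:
 g(c) = C1*exp(2*Integral(1/atan(c), c))


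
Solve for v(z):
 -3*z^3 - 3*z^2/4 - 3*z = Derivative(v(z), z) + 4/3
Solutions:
 v(z) = C1 - 3*z^4/4 - z^3/4 - 3*z^2/2 - 4*z/3


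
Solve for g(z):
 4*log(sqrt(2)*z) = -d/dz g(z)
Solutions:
 g(z) = C1 - 4*z*log(z) - z*log(4) + 4*z


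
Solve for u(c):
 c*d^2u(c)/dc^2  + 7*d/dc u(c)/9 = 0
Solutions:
 u(c) = C1 + C2*c^(2/9)


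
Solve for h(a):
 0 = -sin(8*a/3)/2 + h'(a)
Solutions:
 h(a) = C1 - 3*cos(8*a/3)/16


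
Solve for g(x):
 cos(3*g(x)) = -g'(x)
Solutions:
 g(x) = -asin((C1 + exp(6*x))/(C1 - exp(6*x)))/3 + pi/3
 g(x) = asin((C1 + exp(6*x))/(C1 - exp(6*x)))/3


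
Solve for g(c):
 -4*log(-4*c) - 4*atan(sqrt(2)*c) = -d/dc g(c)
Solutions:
 g(c) = C1 + 4*c*log(-c) + 4*c*atan(sqrt(2)*c) - 4*c + 8*c*log(2) - sqrt(2)*log(2*c^2 + 1)


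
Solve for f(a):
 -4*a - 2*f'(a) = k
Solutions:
 f(a) = C1 - a^2 - a*k/2


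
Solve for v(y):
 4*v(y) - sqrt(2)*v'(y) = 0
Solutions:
 v(y) = C1*exp(2*sqrt(2)*y)


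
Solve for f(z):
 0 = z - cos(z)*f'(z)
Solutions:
 f(z) = C1 + Integral(z/cos(z), z)


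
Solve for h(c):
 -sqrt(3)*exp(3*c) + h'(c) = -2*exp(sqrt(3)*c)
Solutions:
 h(c) = C1 + sqrt(3)*exp(3*c)/3 - 2*sqrt(3)*exp(sqrt(3)*c)/3


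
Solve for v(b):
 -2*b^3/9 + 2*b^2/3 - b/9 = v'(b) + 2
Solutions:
 v(b) = C1 - b^4/18 + 2*b^3/9 - b^2/18 - 2*b


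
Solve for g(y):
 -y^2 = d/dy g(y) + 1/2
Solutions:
 g(y) = C1 - y^3/3 - y/2


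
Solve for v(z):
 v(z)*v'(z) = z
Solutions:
 v(z) = -sqrt(C1 + z^2)
 v(z) = sqrt(C1 + z^2)


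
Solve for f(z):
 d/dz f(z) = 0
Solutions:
 f(z) = C1


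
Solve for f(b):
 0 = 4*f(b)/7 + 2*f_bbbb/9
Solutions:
 f(b) = (C1*sin(14^(3/4)*sqrt(3)*b/14) + C2*cos(14^(3/4)*sqrt(3)*b/14))*exp(-14^(3/4)*sqrt(3)*b/14) + (C3*sin(14^(3/4)*sqrt(3)*b/14) + C4*cos(14^(3/4)*sqrt(3)*b/14))*exp(14^(3/4)*sqrt(3)*b/14)


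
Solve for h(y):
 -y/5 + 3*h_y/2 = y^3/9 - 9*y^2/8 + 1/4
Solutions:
 h(y) = C1 + y^4/54 - y^3/4 + y^2/15 + y/6


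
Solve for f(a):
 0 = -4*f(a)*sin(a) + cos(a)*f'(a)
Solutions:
 f(a) = C1/cos(a)^4


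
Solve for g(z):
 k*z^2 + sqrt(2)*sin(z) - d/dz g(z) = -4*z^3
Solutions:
 g(z) = C1 + k*z^3/3 + z^4 - sqrt(2)*cos(z)


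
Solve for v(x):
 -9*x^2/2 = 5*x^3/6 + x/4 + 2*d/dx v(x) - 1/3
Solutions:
 v(x) = C1 - 5*x^4/48 - 3*x^3/4 - x^2/16 + x/6


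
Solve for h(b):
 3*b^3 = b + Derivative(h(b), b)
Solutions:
 h(b) = C1 + 3*b^4/4 - b^2/2


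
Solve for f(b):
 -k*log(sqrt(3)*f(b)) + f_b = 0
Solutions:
 Integral(1/(2*log(_y) + log(3)), (_y, f(b))) = C1 + b*k/2


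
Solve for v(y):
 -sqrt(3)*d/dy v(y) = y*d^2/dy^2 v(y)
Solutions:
 v(y) = C1 + C2*y^(1 - sqrt(3))


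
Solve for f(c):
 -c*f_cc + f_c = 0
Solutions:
 f(c) = C1 + C2*c^2


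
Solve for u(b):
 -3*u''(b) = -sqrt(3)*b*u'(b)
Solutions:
 u(b) = C1 + C2*erfi(sqrt(2)*3^(3/4)*b/6)


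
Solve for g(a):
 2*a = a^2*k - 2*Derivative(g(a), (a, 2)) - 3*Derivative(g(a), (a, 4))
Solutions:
 g(a) = C1 + C2*a + C3*sin(sqrt(6)*a/3) + C4*cos(sqrt(6)*a/3) + a^4*k/24 - a^3/6 - 3*a^2*k/4


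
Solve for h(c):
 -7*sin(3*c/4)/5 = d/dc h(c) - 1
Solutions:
 h(c) = C1 + c + 28*cos(3*c/4)/15


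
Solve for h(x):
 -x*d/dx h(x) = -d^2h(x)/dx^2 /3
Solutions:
 h(x) = C1 + C2*erfi(sqrt(6)*x/2)


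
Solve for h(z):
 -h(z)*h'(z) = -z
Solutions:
 h(z) = -sqrt(C1 + z^2)
 h(z) = sqrt(C1 + z^2)


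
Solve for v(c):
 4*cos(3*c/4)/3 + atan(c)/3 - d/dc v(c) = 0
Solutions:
 v(c) = C1 + c*atan(c)/3 - log(c^2 + 1)/6 + 16*sin(3*c/4)/9


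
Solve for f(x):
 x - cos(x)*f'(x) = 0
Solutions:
 f(x) = C1 + Integral(x/cos(x), x)


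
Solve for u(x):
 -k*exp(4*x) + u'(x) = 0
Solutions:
 u(x) = C1 + k*exp(4*x)/4


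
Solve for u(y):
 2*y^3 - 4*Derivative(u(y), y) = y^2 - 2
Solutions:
 u(y) = C1 + y^4/8 - y^3/12 + y/2


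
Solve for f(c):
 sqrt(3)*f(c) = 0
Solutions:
 f(c) = 0


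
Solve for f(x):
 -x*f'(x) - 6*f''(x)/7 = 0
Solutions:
 f(x) = C1 + C2*erf(sqrt(21)*x/6)


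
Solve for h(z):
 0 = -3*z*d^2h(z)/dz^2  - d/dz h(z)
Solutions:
 h(z) = C1 + C2*z^(2/3)


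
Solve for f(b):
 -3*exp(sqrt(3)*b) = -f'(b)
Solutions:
 f(b) = C1 + sqrt(3)*exp(sqrt(3)*b)


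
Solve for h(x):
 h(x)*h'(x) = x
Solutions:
 h(x) = -sqrt(C1 + x^2)
 h(x) = sqrt(C1 + x^2)


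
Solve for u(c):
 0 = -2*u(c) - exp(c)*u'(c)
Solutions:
 u(c) = C1*exp(2*exp(-c))


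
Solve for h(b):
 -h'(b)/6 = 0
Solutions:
 h(b) = C1


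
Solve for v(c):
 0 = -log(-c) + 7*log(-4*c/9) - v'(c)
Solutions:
 v(c) = C1 + 6*c*log(-c) + 2*c*(-7*log(3) - 3 + 7*log(2))


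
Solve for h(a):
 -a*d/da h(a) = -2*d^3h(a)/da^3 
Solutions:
 h(a) = C1 + Integral(C2*airyai(2^(2/3)*a/2) + C3*airybi(2^(2/3)*a/2), a)


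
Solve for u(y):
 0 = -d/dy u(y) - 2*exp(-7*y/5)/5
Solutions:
 u(y) = C1 + 2*exp(-7*y/5)/7


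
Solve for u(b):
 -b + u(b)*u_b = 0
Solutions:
 u(b) = -sqrt(C1 + b^2)
 u(b) = sqrt(C1 + b^2)


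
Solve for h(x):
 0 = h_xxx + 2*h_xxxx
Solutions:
 h(x) = C1 + C2*x + C3*x^2 + C4*exp(-x/2)


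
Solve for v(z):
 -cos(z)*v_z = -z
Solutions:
 v(z) = C1 + Integral(z/cos(z), z)


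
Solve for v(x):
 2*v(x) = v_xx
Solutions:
 v(x) = C1*exp(-sqrt(2)*x) + C2*exp(sqrt(2)*x)


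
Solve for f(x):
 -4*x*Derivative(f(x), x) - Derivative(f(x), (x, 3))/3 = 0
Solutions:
 f(x) = C1 + Integral(C2*airyai(-12^(1/3)*x) + C3*airybi(-12^(1/3)*x), x)


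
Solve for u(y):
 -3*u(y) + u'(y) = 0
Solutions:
 u(y) = C1*exp(3*y)


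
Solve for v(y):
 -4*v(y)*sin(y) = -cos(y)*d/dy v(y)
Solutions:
 v(y) = C1/cos(y)^4


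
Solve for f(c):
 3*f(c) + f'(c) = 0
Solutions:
 f(c) = C1*exp(-3*c)


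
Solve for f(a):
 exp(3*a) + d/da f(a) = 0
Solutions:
 f(a) = C1 - exp(3*a)/3


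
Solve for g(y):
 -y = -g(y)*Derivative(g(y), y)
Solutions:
 g(y) = -sqrt(C1 + y^2)
 g(y) = sqrt(C1 + y^2)


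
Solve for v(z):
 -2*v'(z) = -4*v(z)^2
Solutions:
 v(z) = -1/(C1 + 2*z)


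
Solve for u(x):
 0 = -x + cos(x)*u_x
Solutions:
 u(x) = C1 + Integral(x/cos(x), x)


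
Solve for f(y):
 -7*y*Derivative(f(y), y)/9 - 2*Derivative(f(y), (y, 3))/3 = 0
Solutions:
 f(y) = C1 + Integral(C2*airyai(-6^(2/3)*7^(1/3)*y/6) + C3*airybi(-6^(2/3)*7^(1/3)*y/6), y)


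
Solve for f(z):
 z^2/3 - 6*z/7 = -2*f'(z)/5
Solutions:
 f(z) = C1 - 5*z^3/18 + 15*z^2/14


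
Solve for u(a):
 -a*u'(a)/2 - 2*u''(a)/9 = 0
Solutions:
 u(a) = C1 + C2*erf(3*sqrt(2)*a/4)


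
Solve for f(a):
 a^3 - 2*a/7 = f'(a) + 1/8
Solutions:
 f(a) = C1 + a^4/4 - a^2/7 - a/8


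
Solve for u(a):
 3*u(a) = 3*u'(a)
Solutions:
 u(a) = C1*exp(a)


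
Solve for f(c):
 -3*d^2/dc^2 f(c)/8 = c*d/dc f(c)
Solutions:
 f(c) = C1 + C2*erf(2*sqrt(3)*c/3)


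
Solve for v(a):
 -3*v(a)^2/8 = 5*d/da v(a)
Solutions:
 v(a) = 40/(C1 + 3*a)


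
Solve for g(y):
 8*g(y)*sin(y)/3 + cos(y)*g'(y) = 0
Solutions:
 g(y) = C1*cos(y)^(8/3)


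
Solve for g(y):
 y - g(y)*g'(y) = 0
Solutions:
 g(y) = -sqrt(C1 + y^2)
 g(y) = sqrt(C1 + y^2)


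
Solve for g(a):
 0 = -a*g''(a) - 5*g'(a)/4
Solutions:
 g(a) = C1 + C2/a^(1/4)


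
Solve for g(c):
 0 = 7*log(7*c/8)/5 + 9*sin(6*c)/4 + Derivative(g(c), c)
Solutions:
 g(c) = C1 - 7*c*log(c)/5 - 7*c*log(7)/5 + 7*c/5 + 21*c*log(2)/5 + 3*cos(6*c)/8


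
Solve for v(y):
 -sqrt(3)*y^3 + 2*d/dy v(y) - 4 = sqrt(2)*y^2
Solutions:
 v(y) = C1 + sqrt(3)*y^4/8 + sqrt(2)*y^3/6 + 2*y


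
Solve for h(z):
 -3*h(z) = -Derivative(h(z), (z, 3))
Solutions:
 h(z) = C3*exp(3^(1/3)*z) + (C1*sin(3^(5/6)*z/2) + C2*cos(3^(5/6)*z/2))*exp(-3^(1/3)*z/2)


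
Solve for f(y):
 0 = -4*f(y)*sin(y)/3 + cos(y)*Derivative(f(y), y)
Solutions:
 f(y) = C1/cos(y)^(4/3)


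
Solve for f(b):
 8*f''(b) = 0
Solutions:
 f(b) = C1 + C2*b


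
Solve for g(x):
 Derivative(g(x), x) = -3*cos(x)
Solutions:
 g(x) = C1 - 3*sin(x)


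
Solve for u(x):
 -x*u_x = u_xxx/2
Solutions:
 u(x) = C1 + Integral(C2*airyai(-2^(1/3)*x) + C3*airybi(-2^(1/3)*x), x)


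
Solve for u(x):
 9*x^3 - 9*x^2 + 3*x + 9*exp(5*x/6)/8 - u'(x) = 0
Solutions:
 u(x) = C1 + 9*x^4/4 - 3*x^3 + 3*x^2/2 + 27*exp(5*x/6)/20


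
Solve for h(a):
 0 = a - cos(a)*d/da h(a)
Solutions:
 h(a) = C1 + Integral(a/cos(a), a)
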